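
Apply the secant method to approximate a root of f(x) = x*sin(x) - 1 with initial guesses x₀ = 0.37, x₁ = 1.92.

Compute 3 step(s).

f(x) = x*sin(x) - 1
x₀ = 0.37, x₁ = 1.92

Secant formula: x_{n+1} = x_n - f(x_n)(x_n - x_{n-1})/(f(x_n) - f(x_{n-1}))

Iteration 1:
  f(0.370000) = -0.866202
  f(1.920000) = 0.804119
  x_2 = 1.920000 - 0.804119×(1.920000 - 0.370000)/(0.804119 - (-0.866202))
       = 1.173805
Iteration 2:
  f(1.920000) = 0.804119
  f(1.173805) = 0.082517
  x_3 = 1.173805 - 0.082517×(1.173805 - 1.920000)/(0.082517 - 0.804119)
       = 1.088476
Iteration 3:
  f(1.173805) = 0.082517
  f(1.088476) = -0.035696
  x_4 = 1.088476 - (-0.035696)×(1.088476 - 1.173805)/(-0.035696 - 0.082517)
       = 1.114242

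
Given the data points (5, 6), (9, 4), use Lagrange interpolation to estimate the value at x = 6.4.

Lagrange interpolation formula:
P(x) = Σ yᵢ × Lᵢ(x)
where Lᵢ(x) = Π_{j≠i} (x - xⱼ)/(xᵢ - xⱼ)

L_0(6.4) = (6.4 - 9)/(5 - 9) = 0.650000
L_1(6.4) = (6.4 - 5)/(9 - 5) = 0.350000

P(6.4) = 6×L_0(6.4) + 4×L_1(6.4)
P(6.4) = 5.300000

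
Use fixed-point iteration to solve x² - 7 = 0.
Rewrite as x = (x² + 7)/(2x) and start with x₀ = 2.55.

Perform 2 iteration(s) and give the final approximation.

Equation: x² - 7 = 0
Fixed-point form: x = (x² + 7)/(2x)
x₀ = 2.55

x_1 = g(2.550000) = 2.647549
x_2 = g(2.647549) = 2.645752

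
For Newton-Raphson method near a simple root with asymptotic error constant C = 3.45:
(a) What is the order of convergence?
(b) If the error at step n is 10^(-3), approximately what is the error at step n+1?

(a) Newton-Raphson has quadratic (order 2) convergence near simple roots.
    This means |e_{n+1}| ≈ C|e_n|².

(b) With |e_n| = 10^(-3) and C = 3.45:
    |e_{n+1}| ≈ 3.45 × (10^(-3))² = 3.45 × 10^(-6)

(a) 2 (quadratic); (b) |e_{n+1}| ≈ 3.450e-06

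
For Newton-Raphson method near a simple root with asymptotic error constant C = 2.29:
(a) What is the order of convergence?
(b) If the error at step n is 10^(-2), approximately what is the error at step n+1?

(a) Newton-Raphson has quadratic (order 2) convergence near simple roots.
    This means |e_{n+1}| ≈ C|e_n|².

(b) With |e_n| = 10^(-2) and C = 2.29:
    |e_{n+1}| ≈ 2.29 × (10^(-2))² = 2.29 × 10^(-4)

(a) 2 (quadratic); (b) |e_{n+1}| ≈ 2.290e-04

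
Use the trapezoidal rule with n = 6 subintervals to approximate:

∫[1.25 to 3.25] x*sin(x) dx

f(x) = x*sin(x)
a = 1.25, b = 3.25, n = 6
h = (b - a)/n = 0.333333

Trapezoidal rule: (h/2)[f(x₀) + 2f(x₁) + 2f(x₂) + ... + f(xₙ)]

x_0 = 1.2500, f(x_0) = 1.186231, coefficient = 1
x_1 = 1.5833, f(x_1) = 1.583209, coefficient = 2
x_2 = 1.9167, f(x_2) = 1.803163, coefficient = 2
x_3 = 2.2500, f(x_3) = 1.750665, coefficient = 2
x_4 = 2.5833, f(x_4) = 1.368419, coefficient = 2
x_5 = 2.9167, f(x_5) = 0.650516, coefficient = 2
x_6 = 3.2500, f(x_6) = -0.351634, coefficient = 1

I ≈ (0.333333/2) × 15.146541 = 2.524423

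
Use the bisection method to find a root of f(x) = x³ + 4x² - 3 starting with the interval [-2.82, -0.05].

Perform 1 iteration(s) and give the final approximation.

f(x) = x³ + 4x² - 3
Initial interval: [-2.82, -0.05]

Iteration 1:
  c_1 = (-2.820000 + (-0.050000))/2 = -1.435000
  f(c_1) = f(-1.435000) = 2.281912
  f(a) × f(c) ≥ 0, new interval: [-1.435000, -0.050000]

After 1 iteration(s), the approximation is c_1 = -1.435000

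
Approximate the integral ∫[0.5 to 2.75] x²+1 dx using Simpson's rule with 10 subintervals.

f(x) = x²+1
a = 0.5, b = 2.75, n = 10
h = (b - a)/n = 0.225000

Simpson's rule: (h/3)[f(x₀) + 4f(x₁) + 2f(x₂) + ... + f(xₙ)]

x_0 = 0.5000, f(x_0) = 1.250000, coefficient = 1
x_1 = 0.7250, f(x_1) = 1.525625, coefficient = 4
x_2 = 0.9500, f(x_2) = 1.902500, coefficient = 2
x_3 = 1.1750, f(x_3) = 2.380625, coefficient = 4
x_4 = 1.4000, f(x_4) = 2.960000, coefficient = 2
x_5 = 1.6250, f(x_5) = 3.640625, coefficient = 4
x_6 = 1.8500, f(x_6) = 4.422500, coefficient = 2
x_7 = 2.0750, f(x_7) = 5.305625, coefficient = 4
x_8 = 2.3000, f(x_8) = 6.290000, coefficient = 2
x_9 = 2.5250, f(x_9) = 7.375625, coefficient = 4
x_10 = 2.7500, f(x_10) = 8.562500, coefficient = 1

I ≈ (0.225000/3) × 121.875000 = 9.140625
Exact value: 9.140625
Error: 0.000000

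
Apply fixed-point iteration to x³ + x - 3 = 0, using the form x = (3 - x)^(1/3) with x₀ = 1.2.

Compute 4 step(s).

Equation: x³ + x - 3 = 0
Fixed-point form: x = (3 - x)^(1/3)
x₀ = 1.2

x_1 = g(1.200000) = 1.216440
x_2 = g(1.216440) = 1.212726
x_3 = g(1.212726) = 1.213567
x_4 = g(1.213567) = 1.213377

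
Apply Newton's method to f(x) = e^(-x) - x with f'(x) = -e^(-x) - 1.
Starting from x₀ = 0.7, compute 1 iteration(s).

f(x) = e^(-x) - x
f'(x) = -e^(-x) - 1
x₀ = 0.7

Newton-Raphson formula: x_{n+1} = x_n - f(x_n)/f'(x_n)

Iteration 1:
  f(0.700000) = -0.203415
  f'(0.700000) = -1.496585
  x_1 = 0.700000 - (-0.203415)/(-1.496585) = 0.564081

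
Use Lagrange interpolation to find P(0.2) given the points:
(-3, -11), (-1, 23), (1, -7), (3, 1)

Lagrange interpolation formula:
P(x) = Σ yᵢ × Lᵢ(x)
where Lᵢ(x) = Π_{j≠i} (x - xⱼ)/(xᵢ - xⱼ)

L_0(0.2) = (0.2 - (-1))/(-3 - (-1)) × (0.2 - 1)/(-3 - 1) × (0.2 - 3)/(-3 - 3) = -0.056000
L_1(0.2) = (0.2 - (-3))/(-1 - (-3)) × (0.2 - 1)/(-1 - 1) × (0.2 - 3)/(-1 - 3) = 0.448000
L_2(0.2) = (0.2 - (-3))/(1 - (-3)) × (0.2 - (-1))/(1 - (-1)) × (0.2 - 3)/(1 - 3) = 0.672000
L_3(0.2) = (0.2 - (-3))/(3 - (-3)) × (0.2 - (-1))/(3 - (-1)) × (0.2 - 1)/(3 - 1) = -0.064000

P(0.2) = (-11)×L_0(0.2) + 23×L_1(0.2) + (-7)×L_2(0.2) + 1×L_3(0.2)
P(0.2) = 6.152000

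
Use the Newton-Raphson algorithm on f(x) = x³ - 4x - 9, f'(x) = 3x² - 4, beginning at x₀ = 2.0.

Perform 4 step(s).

f(x) = x³ - 4x - 9
f'(x) = 3x² - 4
x₀ = 2.0

Newton-Raphson formula: x_{n+1} = x_n - f(x_n)/f'(x_n)

Iteration 1:
  f(2.000000) = -9.000000
  f'(2.000000) = 8.000000
  x_1 = 2.000000 - (-9.000000)/8.000000 = 3.125000
Iteration 2:
  f(3.125000) = 9.017578
  f'(3.125000) = 25.296875
  x_2 = 3.125000 - 9.017578/25.296875 = 2.768530
Iteration 3:
  f(2.768530) = 1.145993
  f'(2.768530) = 18.994274
  x_3 = 2.768530 - 1.145993/18.994274 = 2.708196
Iteration 4:
  f(2.708196) = 0.030014
  f'(2.708196) = 18.002983
  x_4 = 2.708196 - 0.030014/18.002983 = 2.706529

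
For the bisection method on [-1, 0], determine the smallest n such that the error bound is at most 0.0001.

We need (b-a)/2^n ≤ 0.0001
(0 - (-1))/2^n ≤ 0.0001
1/2^n ≤ 0.0001
2^n ≥ 10000
n ≥ log₂(10000) = 13.29
n ≥ 14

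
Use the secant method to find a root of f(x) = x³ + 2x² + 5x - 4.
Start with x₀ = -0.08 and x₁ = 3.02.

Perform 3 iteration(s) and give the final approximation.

f(x) = x³ + 2x² + 5x - 4
x₀ = -0.08, x₁ = 3.02

Secant formula: x_{n+1} = x_n - f(x_n)(x_n - x_{n-1})/(f(x_n) - f(x_{n-1}))

Iteration 1:
  f(-0.080000) = -4.387712
  f(3.020000) = 56.884408
  x_2 = 3.020000 - 56.884408×(3.020000 - (-0.080000))/(56.884408 - (-4.387712))
       = 0.141992
Iteration 2:
  f(3.020000) = 56.884408
  f(0.141992) = -3.246855
  x_3 = 0.141992 - (-3.246855)×(0.141992 - 3.020000)/(-3.246855 - 56.884408)
       = 0.297393
Iteration 3:
  f(0.141992) = -3.246855
  f(0.297393) = -2.309847
  x_4 = 0.297393 - (-2.309847)×(0.297393 - 0.141992)/(-2.309847 - (-3.246855))
       = 0.680478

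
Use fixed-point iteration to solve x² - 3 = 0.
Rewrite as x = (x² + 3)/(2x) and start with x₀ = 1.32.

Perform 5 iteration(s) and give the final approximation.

Equation: x² - 3 = 0
Fixed-point form: x = (x² + 3)/(2x)
x₀ = 1.32

x_1 = g(1.320000) = 1.796364
x_2 = g(1.796364) = 1.733202
x_3 = g(1.733202) = 1.732051
x_4 = g(1.732051) = 1.732051
x_5 = g(1.732051) = 1.732051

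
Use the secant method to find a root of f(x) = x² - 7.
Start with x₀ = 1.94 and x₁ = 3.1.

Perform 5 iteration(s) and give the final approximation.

f(x) = x² - 7
x₀ = 1.94, x₁ = 3.1

Secant formula: x_{n+1} = x_n - f(x_n)(x_n - x_{n-1})/(f(x_n) - f(x_{n-1}))

Iteration 1:
  f(1.940000) = -3.236400
  f(3.100000) = 2.610000
  x_2 = 3.100000 - 2.610000×(3.100000 - 1.940000)/(2.610000 - (-3.236400))
       = 2.582143
Iteration 2:
  f(3.100000) = 2.610000
  f(2.582143) = -0.332538
  x_3 = 2.582143 - (-0.332538)×(2.582143 - 3.100000)/(-0.332538 - 2.610000)
       = 2.640666
Iteration 3:
  f(2.582143) = -0.332538
  f(2.640666) = -0.026882
  x_4 = 2.640666 - (-0.026882)×(2.640666 - 2.582143)/(-0.026882 - (-0.332538))
       = 2.645813
Iteration 4:
  f(2.640666) = -0.026882
  f(2.645813) = 0.000328
  x_5 = 2.645813 - 0.000328×(2.645813 - 2.640666)/(0.000328 - (-0.026882))
       = 2.645751
Iteration 5:
  f(2.645813) = 0.000328
  f(2.645751) = 0.000000
  x_6 = 2.645751 - 0.000000×(2.645751 - 2.645813)/(0.000000 - 0.000328)
       = 2.645751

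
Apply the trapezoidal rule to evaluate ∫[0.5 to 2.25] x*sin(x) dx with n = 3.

f(x) = x*sin(x)
a = 0.5, b = 2.25, n = 3
h = (b - a)/n = 0.583333

Trapezoidal rule: (h/2)[f(x₀) + 2f(x₁) + 2f(x₂) + ... + f(xₙ)]

x_0 = 0.5000, f(x_0) = 0.239713, coefficient = 1
x_1 = 1.0833, f(x_1) = 0.957151, coefficient = 2
x_2 = 1.6667, f(x_2) = 1.659013, coefficient = 2
x_3 = 2.2500, f(x_3) = 1.750665, coefficient = 1

I ≈ (0.583333/2) × 7.222706 = 2.106623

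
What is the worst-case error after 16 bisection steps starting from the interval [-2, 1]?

Bisection error bound: |error| ≤ (b-a)/2^n
|error| ≤ (1 - (-2))/2^16 = 3/2^16
|error| ≤ 0.0000457764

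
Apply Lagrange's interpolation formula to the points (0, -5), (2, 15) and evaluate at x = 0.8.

Lagrange interpolation formula:
P(x) = Σ yᵢ × Lᵢ(x)
where Lᵢ(x) = Π_{j≠i} (x - xⱼ)/(xᵢ - xⱼ)

L_0(0.8) = (0.8 - 2)/(0 - 2) = 0.600000
L_1(0.8) = (0.8 - 0)/(2 - 0) = 0.400000

P(0.8) = (-5)×L_0(0.8) + 15×L_1(0.8)
P(0.8) = 3.000000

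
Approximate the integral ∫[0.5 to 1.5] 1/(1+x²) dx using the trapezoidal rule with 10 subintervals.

f(x) = 1/(1+x²)
a = 0.5, b = 1.5, n = 10
h = (b - a)/n = 0.100000

Trapezoidal rule: (h/2)[f(x₀) + 2f(x₁) + 2f(x₂) + ... + f(xₙ)]

x_0 = 0.5000, f(x_0) = 0.800000, coefficient = 1
x_1 = 0.6000, f(x_1) = 0.735294, coefficient = 2
x_2 = 0.7000, f(x_2) = 0.671141, coefficient = 2
x_3 = 0.8000, f(x_3) = 0.609756, coefficient = 2
x_4 = 0.9000, f(x_4) = 0.552486, coefficient = 2
x_5 = 1.0000, f(x_5) = 0.500000, coefficient = 2
x_6 = 1.1000, f(x_6) = 0.452489, coefficient = 2
x_7 = 1.2000, f(x_7) = 0.409836, coefficient = 2
x_8 = 1.3000, f(x_8) = 0.371747, coefficient = 2
x_9 = 1.4000, f(x_9) = 0.337838, coefficient = 2
x_10 = 1.5000, f(x_10) = 0.307692, coefficient = 1

I ≈ (0.100000/2) × 10.388867 = 0.519443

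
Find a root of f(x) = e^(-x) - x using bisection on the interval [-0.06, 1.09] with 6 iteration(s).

f(x) = e^(-x) - x
Initial interval: [-0.06, 1.09]

Iteration 1:
  c_1 = (-0.060000 + 1.090000)/2 = 0.515000
  f(c_1) = f(0.515000) = 0.082501
  f(a) × f(c) ≥ 0, new interval: [0.515000, 1.090000]
Iteration 2:
  c_2 = (0.515000 + 1.090000)/2 = 0.802500
  f(c_2) = f(0.802500) = -0.354293
  f(a) × f(c) < 0, new interval: [0.515000, 0.802500]
Iteration 3:
  c_3 = (0.515000 + 0.802500)/2 = 0.658750
  f(c_3) = f(0.658750) = -0.141252
  f(a) × f(c) < 0, new interval: [0.515000, 0.658750]
Iteration 4:
  c_4 = (0.515000 + 0.658750)/2 = 0.586875
  f(c_4) = f(0.586875) = -0.030813
  f(a) × f(c) < 0, new interval: [0.515000, 0.586875]
Iteration 5:
  c_5 = (0.515000 + 0.586875)/2 = 0.550938
  f(c_5) = f(0.550938) = 0.025472
  f(a) × f(c) ≥ 0, new interval: [0.550938, 0.586875]
Iteration 6:
  c_6 = (0.550938 + 0.586875)/2 = 0.568906
  f(c_6) = f(0.568906) = -0.002762
  f(a) × f(c) < 0, new interval: [0.550938, 0.568906]

After 6 iteration(s), the approximation is c_6 = 0.568906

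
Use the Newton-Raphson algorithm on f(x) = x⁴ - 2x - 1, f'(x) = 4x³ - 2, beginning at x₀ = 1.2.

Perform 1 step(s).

f(x) = x⁴ - 2x - 1
f'(x) = 4x³ - 2
x₀ = 1.2

Newton-Raphson formula: x_{n+1} = x_n - f(x_n)/f'(x_n)

Iteration 1:
  f(1.200000) = -1.326400
  f'(1.200000) = 4.912000
  x_1 = 1.200000 - (-1.326400)/4.912000 = 1.470033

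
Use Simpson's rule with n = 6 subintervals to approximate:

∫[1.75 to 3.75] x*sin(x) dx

f(x) = x*sin(x)
a = 1.75, b = 3.75, n = 6
h = (b - a)/n = 0.333333

Simpson's rule: (h/3)[f(x₀) + 4f(x₁) + 2f(x₂) + ... + f(xₙ)]

x_0 = 1.7500, f(x_0) = 1.721975, coefficient = 1
x_1 = 2.0833, f(x_1) = 1.815632, coefficient = 4
x_2 = 2.4167, f(x_2) = 1.602443, coefficient = 2
x_3 = 2.7500, f(x_3) = 1.049568, coefficient = 4
x_4 = 3.0833, f(x_4) = 0.179531, coefficient = 2
x_5 = 3.4167, f(x_5) = -0.928029, coefficient = 4
x_6 = 3.7500, f(x_6) = -2.143355, coefficient = 1

I ≈ (0.333333/3) × 10.891252 = 1.210139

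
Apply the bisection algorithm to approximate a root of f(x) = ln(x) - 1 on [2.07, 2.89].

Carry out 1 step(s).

f(x) = ln(x) - 1
Initial interval: [2.07, 2.89]

Iteration 1:
  c_1 = (2.070000 + 2.890000)/2 = 2.480000
  f(c_1) = f(2.480000) = -0.091741
  f(a) × f(c) ≥ 0, new interval: [2.480000, 2.890000]

After 1 iteration(s), the approximation is c_1 = 2.480000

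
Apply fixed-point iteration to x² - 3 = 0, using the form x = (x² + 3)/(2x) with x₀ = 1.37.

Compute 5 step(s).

Equation: x² - 3 = 0
Fixed-point form: x = (x² + 3)/(2x)
x₀ = 1.37

x_1 = g(1.370000) = 1.779891
x_2 = g(1.779891) = 1.732694
x_3 = g(1.732694) = 1.732051
x_4 = g(1.732051) = 1.732051
x_5 = g(1.732051) = 1.732051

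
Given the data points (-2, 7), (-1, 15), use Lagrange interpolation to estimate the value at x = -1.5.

Lagrange interpolation formula:
P(x) = Σ yᵢ × Lᵢ(x)
where Lᵢ(x) = Π_{j≠i} (x - xⱼ)/(xᵢ - xⱼ)

L_0(-1.5) = (-1.5 - (-1))/(-2 - (-1)) = 0.500000
L_1(-1.5) = (-1.5 - (-2))/(-1 - (-2)) = 0.500000

P(-1.5) = 7×L_0(-1.5) + 15×L_1(-1.5)
P(-1.5) = 11.000000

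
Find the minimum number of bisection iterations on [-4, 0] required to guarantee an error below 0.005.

We need (b-a)/2^n ≤ 0.005
(0 - (-4))/2^n ≤ 0.005
4/2^n ≤ 0.005
2^n ≥ 800
n ≥ log₂(800) = 9.64
n ≥ 10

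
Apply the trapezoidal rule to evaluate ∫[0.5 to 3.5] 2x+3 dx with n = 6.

f(x) = 2x+3
a = 0.5, b = 3.5, n = 6
h = (b - a)/n = 0.500000

Trapezoidal rule: (h/2)[f(x₀) + 2f(x₁) + 2f(x₂) + ... + f(xₙ)]

x_0 = 0.5000, f(x_0) = 4.000000, coefficient = 1
x_1 = 1.0000, f(x_1) = 5.000000, coefficient = 2
x_2 = 1.5000, f(x_2) = 6.000000, coefficient = 2
x_3 = 2.0000, f(x_3) = 7.000000, coefficient = 2
x_4 = 2.5000, f(x_4) = 8.000000, coefficient = 2
x_5 = 3.0000, f(x_5) = 9.000000, coefficient = 2
x_6 = 3.5000, f(x_6) = 10.000000, coefficient = 1

I ≈ (0.500000/2) × 84.000000 = 21.000000
Exact value: 21.000000
Error: 0.000000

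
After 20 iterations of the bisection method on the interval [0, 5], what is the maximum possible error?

Bisection error bound: |error| ≤ (b-a)/2^n
|error| ≤ (5 - 0)/2^20 = 5/2^20
|error| ≤ 0.0000047684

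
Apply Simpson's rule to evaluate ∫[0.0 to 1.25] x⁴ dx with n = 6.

f(x) = x⁴
a = 0.0, b = 1.25, n = 6
h = (b - a)/n = 0.208333

Simpson's rule: (h/3)[f(x₀) + 4f(x₁) + 2f(x₂) + ... + f(xₙ)]

x_0 = 0.0000, f(x_0) = 0.000000, coefficient = 1
x_1 = 0.2083, f(x_1) = 0.001884, coefficient = 4
x_2 = 0.4167, f(x_2) = 0.030141, coefficient = 2
x_3 = 0.6250, f(x_3) = 0.152588, coefficient = 4
x_4 = 0.8333, f(x_4) = 0.482253, coefficient = 2
x_5 = 1.0417, f(x_5) = 1.177376, coefficient = 4
x_6 = 1.2500, f(x_6) = 2.441406, coefficient = 1

I ≈ (0.208333/3) × 8.793584 = 0.610666
Exact value: 0.610352
Error: 0.000314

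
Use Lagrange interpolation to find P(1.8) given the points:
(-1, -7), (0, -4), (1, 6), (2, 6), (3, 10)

Lagrange interpolation formula:
P(x) = Σ yᵢ × Lᵢ(x)
where Lᵢ(x) = Π_{j≠i} (x - xⱼ)/(xᵢ - xⱼ)

L_0(1.8) = (1.8 - 0)/(-1 - 0) × (1.8 - 1)/(-1 - 1) × (1.8 - 2)/(-1 - 2) × (1.8 - 3)/(-1 - 3) = 0.014400
L_1(1.8) = (1.8 - (-1))/(0 - (-1)) × (1.8 - 1)/(0 - 1) × (1.8 - 2)/(0 - 2) × (1.8 - 3)/(0 - 3) = -0.089600
L_2(1.8) = (1.8 - (-1))/(1 - (-1)) × (1.8 - 0)/(1 - 0) × (1.8 - 2)/(1 - 2) × (1.8 - 3)/(1 - 3) = 0.302400
L_3(1.8) = (1.8 - (-1))/(2 - (-1)) × (1.8 - 0)/(2 - 0) × (1.8 - 1)/(2 - 1) × (1.8 - 3)/(2 - 3) = 0.806400
L_4(1.8) = (1.8 - (-1))/(3 - (-1)) × (1.8 - 0)/(3 - 0) × (1.8 - 1)/(3 - 1) × (1.8 - 2)/(3 - 2) = -0.033600

P(1.8) = (-7)×L_0(1.8) + (-4)×L_1(1.8) + 6×L_2(1.8) + 6×L_3(1.8) + 10×L_4(1.8)
P(1.8) = 6.574400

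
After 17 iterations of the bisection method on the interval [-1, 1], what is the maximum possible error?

Bisection error bound: |error| ≤ (b-a)/2^n
|error| ≤ (1 - (-1))/2^17 = 2/2^17
|error| ≤ 0.0000152588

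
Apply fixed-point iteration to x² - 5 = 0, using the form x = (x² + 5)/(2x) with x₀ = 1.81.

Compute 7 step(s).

Equation: x² - 5 = 0
Fixed-point form: x = (x² + 5)/(2x)
x₀ = 1.81

x_1 = g(1.810000) = 2.286215
x_2 = g(2.286215) = 2.236618
x_3 = g(2.236618) = 2.236068
x_4 = g(2.236068) = 2.236068
x_5 = g(2.236068) = 2.236068
x_6 = g(2.236068) = 2.236068
x_7 = g(2.236068) = 2.236068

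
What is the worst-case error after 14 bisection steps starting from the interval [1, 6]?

Bisection error bound: |error| ≤ (b-a)/2^n
|error| ≤ (6 - 1)/2^14 = 5/2^14
|error| ≤ 0.0003051758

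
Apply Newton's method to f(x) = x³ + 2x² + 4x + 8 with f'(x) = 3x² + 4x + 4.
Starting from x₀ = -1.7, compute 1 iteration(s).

f(x) = x³ + 2x² + 4x + 8
f'(x) = 3x² + 4x + 4
x₀ = -1.7

Newton-Raphson formula: x_{n+1} = x_n - f(x_n)/f'(x_n)

Iteration 1:
  f(-1.700000) = 2.067000
  f'(-1.700000) = 5.870000
  x_1 = -1.700000 - 2.067000/5.870000 = -2.052129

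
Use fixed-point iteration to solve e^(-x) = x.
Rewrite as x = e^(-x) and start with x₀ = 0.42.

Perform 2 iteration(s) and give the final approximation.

Equation: e^(-x) = x
Fixed-point form: x = e^(-x)
x₀ = 0.42

x_1 = g(0.420000) = 0.657047
x_2 = g(0.657047) = 0.518380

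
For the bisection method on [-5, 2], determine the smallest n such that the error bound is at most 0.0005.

We need (b-a)/2^n ≤ 0.0005
(2 - (-5))/2^n ≤ 0.0005
7/2^n ≤ 0.0005
2^n ≥ 14000
n ≥ log₂(14000) = 13.77
n ≥ 14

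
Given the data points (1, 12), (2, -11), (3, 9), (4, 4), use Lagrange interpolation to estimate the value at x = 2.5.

Lagrange interpolation formula:
P(x) = Σ yᵢ × Lᵢ(x)
where Lᵢ(x) = Π_{j≠i} (x - xⱼ)/(xᵢ - xⱼ)

L_0(2.5) = (2.5 - 2)/(1 - 2) × (2.5 - 3)/(1 - 3) × (2.5 - 4)/(1 - 4) = -0.062500
L_1(2.5) = (2.5 - 1)/(2 - 1) × (2.5 - 3)/(2 - 3) × (2.5 - 4)/(2 - 4) = 0.562500
L_2(2.5) = (2.5 - 1)/(3 - 1) × (2.5 - 2)/(3 - 2) × (2.5 - 4)/(3 - 4) = 0.562500
L_3(2.5) = (2.5 - 1)/(4 - 1) × (2.5 - 2)/(4 - 2) × (2.5 - 3)/(4 - 3) = -0.062500

P(2.5) = 12×L_0(2.5) + (-11)×L_1(2.5) + 9×L_2(2.5) + 4×L_3(2.5)
P(2.5) = -2.125000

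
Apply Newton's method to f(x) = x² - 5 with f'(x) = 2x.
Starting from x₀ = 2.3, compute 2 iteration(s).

f(x) = x² - 5
f'(x) = 2x
x₀ = 2.3

Newton-Raphson formula: x_{n+1} = x_n - f(x_n)/f'(x_n)

Iteration 1:
  f(2.300000) = 0.290000
  f'(2.300000) = 4.600000
  x_1 = 2.300000 - 0.290000/4.600000 = 2.236957
Iteration 2:
  f(2.236957) = 0.003974
  f'(2.236957) = 4.473913
  x_2 = 2.236957 - 0.003974/4.473913 = 2.236068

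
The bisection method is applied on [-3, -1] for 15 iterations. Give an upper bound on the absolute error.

Bisection error bound: |error| ≤ (b-a)/2^n
|error| ≤ (-1 - (-3))/2^15 = 2/2^15
|error| ≤ 0.0000610352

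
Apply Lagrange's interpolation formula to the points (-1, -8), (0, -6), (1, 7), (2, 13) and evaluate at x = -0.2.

Lagrange interpolation formula:
P(x) = Σ yᵢ × Lᵢ(x)
where Lᵢ(x) = Π_{j≠i} (x - xⱼ)/(xᵢ - xⱼ)

L_0(-0.2) = (-0.2 - 0)/(-1 - 0) × (-0.2 - 1)/(-1 - 1) × (-0.2 - 2)/(-1 - 2) = 0.088000
L_1(-0.2) = (-0.2 - (-1))/(0 - (-1)) × (-0.2 - 1)/(0 - 1) × (-0.2 - 2)/(0 - 2) = 1.056000
L_2(-0.2) = (-0.2 - (-1))/(1 - (-1)) × (-0.2 - 0)/(1 - 0) × (-0.2 - 2)/(1 - 2) = -0.176000
L_3(-0.2) = (-0.2 - (-1))/(2 - (-1)) × (-0.2 - 0)/(2 - 0) × (-0.2 - 1)/(2 - 1) = 0.032000

P(-0.2) = (-8)×L_0(-0.2) + (-6)×L_1(-0.2) + 7×L_2(-0.2) + 13×L_3(-0.2)
P(-0.2) = -7.856000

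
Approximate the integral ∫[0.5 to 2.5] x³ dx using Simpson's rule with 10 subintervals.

f(x) = x³
a = 0.5, b = 2.5, n = 10
h = (b - a)/n = 0.200000

Simpson's rule: (h/3)[f(x₀) + 4f(x₁) + 2f(x₂) + ... + f(xₙ)]

x_0 = 0.5000, f(x_0) = 0.125000, coefficient = 1
x_1 = 0.7000, f(x_1) = 0.343000, coefficient = 4
x_2 = 0.9000, f(x_2) = 0.729000, coefficient = 2
x_3 = 1.1000, f(x_3) = 1.331000, coefficient = 4
x_4 = 1.3000, f(x_4) = 2.197000, coefficient = 2
x_5 = 1.5000, f(x_5) = 3.375000, coefficient = 4
x_6 = 1.7000, f(x_6) = 4.913000, coefficient = 2
x_7 = 1.9000, f(x_7) = 6.859000, coefficient = 4
x_8 = 2.1000, f(x_8) = 9.261000, coefficient = 2
x_9 = 2.3000, f(x_9) = 12.167000, coefficient = 4
x_10 = 2.5000, f(x_10) = 15.625000, coefficient = 1

I ≈ (0.200000/3) × 146.250000 = 9.750000
Exact value: 9.750000
Error: 0.000000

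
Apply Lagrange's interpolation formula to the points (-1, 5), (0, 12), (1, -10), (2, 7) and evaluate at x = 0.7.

Lagrange interpolation formula:
P(x) = Σ yᵢ × Lᵢ(x)
where Lᵢ(x) = Π_{j≠i} (x - xⱼ)/(xᵢ - xⱼ)

L_0(0.7) = (0.7 - 0)/(-1 - 0) × (0.7 - 1)/(-1 - 1) × (0.7 - 2)/(-1 - 2) = -0.045500
L_1(0.7) = (0.7 - (-1))/(0 - (-1)) × (0.7 - 1)/(0 - 1) × (0.7 - 2)/(0 - 2) = 0.331500
L_2(0.7) = (0.7 - (-1))/(1 - (-1)) × (0.7 - 0)/(1 - 0) × (0.7 - 2)/(1 - 2) = 0.773500
L_3(0.7) = (0.7 - (-1))/(2 - (-1)) × (0.7 - 0)/(2 - 0) × (0.7 - 1)/(2 - 1) = -0.059500

P(0.7) = 5×L_0(0.7) + 12×L_1(0.7) + (-10)×L_2(0.7) + 7×L_3(0.7)
P(0.7) = -4.401000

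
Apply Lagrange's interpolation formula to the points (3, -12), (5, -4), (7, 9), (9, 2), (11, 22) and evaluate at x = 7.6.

Lagrange interpolation formula:
P(x) = Σ yᵢ × Lᵢ(x)
where Lᵢ(x) = Π_{j≠i} (x - xⱼ)/(xᵢ - xⱼ)

L_0(7.6) = (7.6 - 5)/(3 - 5) × (7.6 - 7)/(3 - 7) × (7.6 - 9)/(3 - 9) × (7.6 - 11)/(3 - 11) = 0.019337
L_1(7.6) = (7.6 - 3)/(5 - 3) × (7.6 - 7)/(5 - 7) × (7.6 - 9)/(5 - 9) × (7.6 - 11)/(5 - 11) = -0.136850
L_2(7.6) = (7.6 - 3)/(7 - 3) × (7.6 - 5)/(7 - 5) × (7.6 - 9)/(7 - 9) × (7.6 - 11)/(7 - 11) = 0.889525
L_3(7.6) = (7.6 - 3)/(9 - 3) × (7.6 - 5)/(9 - 5) × (7.6 - 7)/(9 - 7) × (7.6 - 11)/(9 - 11) = 0.254150
L_4(7.6) = (7.6 - 3)/(11 - 3) × (7.6 - 5)/(11 - 5) × (7.6 - 7)/(11 - 7) × (7.6 - 9)/(11 - 9) = -0.026162

P(7.6) = (-12)×L_0(7.6) + (-4)×L_1(7.6) + 9×L_2(7.6) + 2×L_3(7.6) + 22×L_4(7.6)
P(7.6) = 8.253800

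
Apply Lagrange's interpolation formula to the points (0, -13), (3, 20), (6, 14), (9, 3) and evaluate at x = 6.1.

Lagrange interpolation formula:
P(x) = Σ yᵢ × Lᵢ(x)
where Lᵢ(x) = Π_{j≠i} (x - xⱼ)/(xᵢ - xⱼ)

L_0(6.1) = (6.1 - 3)/(0 - 3) × (6.1 - 6)/(0 - 6) × (6.1 - 9)/(0 - 9) = 0.005549
L_1(6.1) = (6.1 - 0)/(3 - 0) × (6.1 - 6)/(3 - 6) × (6.1 - 9)/(3 - 9) = -0.032759
L_2(6.1) = (6.1 - 0)/(6 - 0) × (6.1 - 3)/(6 - 3) × (6.1 - 9)/(6 - 9) = 1.015537
L_3(6.1) = (6.1 - 0)/(9 - 0) × (6.1 - 3)/(9 - 3) × (6.1 - 6)/(9 - 6) = 0.011673

P(6.1) = (-13)×L_0(6.1) + 20×L_1(6.1) + 14×L_2(6.1) + 3×L_3(6.1)
P(6.1) = 13.525210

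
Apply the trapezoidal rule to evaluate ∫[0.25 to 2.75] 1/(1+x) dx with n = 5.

f(x) = 1/(1+x)
a = 0.25, b = 2.75, n = 5
h = (b - a)/n = 0.500000

Trapezoidal rule: (h/2)[f(x₀) + 2f(x₁) + 2f(x₂) + ... + f(xₙ)]

x_0 = 0.2500, f(x_0) = 0.800000, coefficient = 1
x_1 = 0.7500, f(x_1) = 0.571429, coefficient = 2
x_2 = 1.2500, f(x_2) = 0.444444, coefficient = 2
x_3 = 1.7500, f(x_3) = 0.363636, coefficient = 2
x_4 = 2.2500, f(x_4) = 0.307692, coefficient = 2
x_5 = 2.7500, f(x_5) = 0.266667, coefficient = 1

I ≈ (0.500000/2) × 4.441070 = 1.110268
Exact value: 1.098612
Error: 0.011655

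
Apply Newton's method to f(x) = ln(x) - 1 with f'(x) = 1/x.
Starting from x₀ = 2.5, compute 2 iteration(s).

f(x) = ln(x) - 1
f'(x) = 1/x
x₀ = 2.5

Newton-Raphson formula: x_{n+1} = x_n - f(x_n)/f'(x_n)

Iteration 1:
  f(2.500000) = -0.083709
  f'(2.500000) = 0.400000
  x_1 = 2.500000 - (-0.083709)/0.400000 = 2.709273
Iteration 2:
  f(2.709273) = -0.003320
  f'(2.709273) = 0.369103
  x_2 = 2.709273 - (-0.003320)/0.369103 = 2.718267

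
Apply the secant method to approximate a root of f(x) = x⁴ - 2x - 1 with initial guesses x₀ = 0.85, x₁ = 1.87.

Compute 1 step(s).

f(x) = x⁴ - 2x - 1
x₀ = 0.85, x₁ = 1.87

Secant formula: x_{n+1} = x_n - f(x_n)(x_n - x_{n-1})/(f(x_n) - f(x_{n-1}))

Iteration 1:
  f(0.850000) = -2.177994
  f(1.870000) = 7.488310
  x_2 = 1.870000 - 7.488310×(1.870000 - 0.850000)/(7.488310 - (-2.177994))
       = 1.079825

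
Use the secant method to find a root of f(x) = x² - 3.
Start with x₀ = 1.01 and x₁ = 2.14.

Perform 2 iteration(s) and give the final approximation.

f(x) = x² - 3
x₀ = 1.01, x₁ = 2.14

Secant formula: x_{n+1} = x_n - f(x_n)(x_n - x_{n-1})/(f(x_n) - f(x_{n-1}))

Iteration 1:
  f(1.010000) = -1.979900
  f(2.140000) = 1.579600
  x_2 = 2.140000 - 1.579600×(2.140000 - 1.010000)/(1.579600 - (-1.979900))
       = 1.638540
Iteration 2:
  f(2.140000) = 1.579600
  f(1.638540) = -0.315188
  x_3 = 1.638540 - (-0.315188)×(1.638540 - 2.140000)/(-0.315188 - 1.579600)
       = 1.721955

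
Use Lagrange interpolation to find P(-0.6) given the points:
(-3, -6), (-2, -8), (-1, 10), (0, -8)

Lagrange interpolation formula:
P(x) = Σ yᵢ × Lᵢ(x)
where Lᵢ(x) = Π_{j≠i} (x - xⱼ)/(xᵢ - xⱼ)

L_0(-0.6) = (-0.6 - (-2))/(-3 - (-2)) × (-0.6 - (-1))/(-3 - (-1)) × (-0.6 - 0)/(-3 - 0) = 0.056000
L_1(-0.6) = (-0.6 - (-3))/(-2 - (-3)) × (-0.6 - (-1))/(-2 - (-1)) × (-0.6 - 0)/(-2 - 0) = -0.288000
L_2(-0.6) = (-0.6 - (-3))/(-1 - (-3)) × (-0.6 - (-2))/(-1 - (-2)) × (-0.6 - 0)/(-1 - 0) = 1.008000
L_3(-0.6) = (-0.6 - (-3))/(0 - (-3)) × (-0.6 - (-2))/(0 - (-2)) × (-0.6 - (-1))/(0 - (-1)) = 0.224000

P(-0.6) = (-6)×L_0(-0.6) + (-8)×L_1(-0.6) + 10×L_2(-0.6) + (-8)×L_3(-0.6)
P(-0.6) = 10.256000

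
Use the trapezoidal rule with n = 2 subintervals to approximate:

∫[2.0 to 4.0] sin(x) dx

f(x) = sin(x)
a = 2.0, b = 4.0, n = 2
h = (b - a)/n = 1.000000

Trapezoidal rule: (h/2)[f(x₀) + 2f(x₁) + 2f(x₂) + ... + f(xₙ)]

x_0 = 2.0000, f(x_0) = 0.909297, coefficient = 1
x_1 = 3.0000, f(x_1) = 0.141120, coefficient = 2
x_2 = 4.0000, f(x_2) = -0.756802, coefficient = 1

I ≈ (1.000000/2) × 0.434735 = 0.217367
Exact value: 0.237497
Error: 0.020129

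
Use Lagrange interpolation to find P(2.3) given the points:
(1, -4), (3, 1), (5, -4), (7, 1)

Lagrange interpolation formula:
P(x) = Σ yᵢ × Lᵢ(x)
where Lᵢ(x) = Π_{j≠i} (x - xⱼ)/(xᵢ - xⱼ)

L_0(2.3) = (2.3 - 3)/(1 - 3) × (2.3 - 5)/(1 - 5) × (2.3 - 7)/(1 - 7) = 0.185063
L_1(2.3) = (2.3 - 1)/(3 - 1) × (2.3 - 5)/(3 - 5) × (2.3 - 7)/(3 - 7) = 1.031062
L_2(2.3) = (2.3 - 1)/(5 - 1) × (2.3 - 3)/(5 - 3) × (2.3 - 7)/(5 - 7) = -0.267313
L_3(2.3) = (2.3 - 1)/(7 - 1) × (2.3 - 3)/(7 - 3) × (2.3 - 5)/(7 - 5) = 0.051188

P(2.3) = (-4)×L_0(2.3) + 1×L_1(2.3) + (-4)×L_2(2.3) + 1×L_3(2.3)
P(2.3) = 1.411250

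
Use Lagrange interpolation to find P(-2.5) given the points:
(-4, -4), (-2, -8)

Lagrange interpolation formula:
P(x) = Σ yᵢ × Lᵢ(x)
where Lᵢ(x) = Π_{j≠i} (x - xⱼ)/(xᵢ - xⱼ)

L_0(-2.5) = (-2.5 - (-2))/(-4 - (-2)) = 0.250000
L_1(-2.5) = (-2.5 - (-4))/(-2 - (-4)) = 0.750000

P(-2.5) = (-4)×L_0(-2.5) + (-8)×L_1(-2.5)
P(-2.5) = -7.000000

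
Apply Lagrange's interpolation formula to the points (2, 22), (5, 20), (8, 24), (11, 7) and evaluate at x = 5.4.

Lagrange interpolation formula:
P(x) = Σ yᵢ × Lᵢ(x)
where Lᵢ(x) = Π_{j≠i} (x - xⱼ)/(xᵢ - xⱼ)

L_0(5.4) = (5.4 - 5)/(2 - 5) × (5.4 - 8)/(2 - 8) × (5.4 - 11)/(2 - 11) = -0.035951
L_1(5.4) = (5.4 - 2)/(5 - 2) × (5.4 - 8)/(5 - 8) × (5.4 - 11)/(5 - 11) = 0.916741
L_2(5.4) = (5.4 - 2)/(8 - 2) × (5.4 - 5)/(8 - 5) × (5.4 - 11)/(8 - 11) = 0.141037
L_3(5.4) = (5.4 - 2)/(11 - 2) × (5.4 - 5)/(11 - 5) × (5.4 - 8)/(11 - 8) = -0.021827

P(5.4) = 22×L_0(5.4) + 20×L_1(5.4) + 24×L_2(5.4) + 7×L_3(5.4)
P(5.4) = 20.776000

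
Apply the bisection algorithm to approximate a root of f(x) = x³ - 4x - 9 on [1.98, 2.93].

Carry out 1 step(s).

f(x) = x³ - 4x - 9
Initial interval: [1.98, 2.93]

Iteration 1:
  c_1 = (1.980000 + 2.930000)/2 = 2.455000
  f(c_1) = f(2.455000) = -4.023654
  f(a) × f(c) ≥ 0, new interval: [2.455000, 2.930000]

After 1 iteration(s), the approximation is c_1 = 2.455000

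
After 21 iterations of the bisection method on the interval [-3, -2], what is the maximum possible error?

Bisection error bound: |error| ≤ (b-a)/2^n
|error| ≤ (-2 - (-3))/2^21 = 1/2^21
|error| ≤ 0.0000004768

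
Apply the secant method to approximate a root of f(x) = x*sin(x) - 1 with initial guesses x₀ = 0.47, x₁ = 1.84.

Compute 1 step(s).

f(x) = x*sin(x) - 1
x₀ = 0.47, x₁ = 1.84

Secant formula: x_{n+1} = x_n - f(x_n)(x_n - x_{n-1})/(f(x_n) - f(x_{n-1}))

Iteration 1:
  f(0.470000) = -0.787143
  f(1.840000) = 0.773729
  x_2 = 1.840000 - 0.773729×(1.840000 - 0.470000)/(0.773729 - (-0.787143))
       = 1.160887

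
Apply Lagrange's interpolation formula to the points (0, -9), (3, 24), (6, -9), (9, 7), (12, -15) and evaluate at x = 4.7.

Lagrange interpolation formula:
P(x) = Σ yᵢ × Lᵢ(x)
where Lᵢ(x) = Π_{j≠i} (x - xⱼ)/(xᵢ - xⱼ)

L_0(4.7) = (4.7 - 3)/(0 - 3) × (4.7 - 6)/(0 - 6) × (4.7 - 9)/(0 - 9) × (4.7 - 12)/(0 - 12) = -0.035685
L_1(4.7) = (4.7 - 0)/(3 - 0) × (4.7 - 6)/(3 - 6) × (4.7 - 9)/(3 - 9) × (4.7 - 12)/(3 - 12) = 0.394636
L_2(4.7) = (4.7 - 0)/(6 - 0) × (4.7 - 3)/(6 - 3) × (4.7 - 9)/(6 - 9) × (4.7 - 12)/(6 - 12) = 0.774093
L_3(4.7) = (4.7 - 0)/(9 - 0) × (4.7 - 3)/(9 - 3) × (4.7 - 6)/(9 - 6) × (4.7 - 12)/(9 - 12) = -0.156019
L_4(4.7) = (4.7 - 0)/(12 - 0) × (4.7 - 3)/(12 - 3) × (4.7 - 6)/(12 - 6) × (4.7 - 9)/(12 - 9) = 0.022975

P(4.7) = (-9)×L_0(4.7) + 24×L_1(4.7) + (-9)×L_2(4.7) + 7×L_3(4.7) + (-15)×L_4(4.7)
P(4.7) = 1.388823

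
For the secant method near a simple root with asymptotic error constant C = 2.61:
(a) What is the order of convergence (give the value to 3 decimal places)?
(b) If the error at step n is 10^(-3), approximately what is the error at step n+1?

(a) Secant method has superlinear convergence with order φ = (1+√5)/2 ≈ 1.618.
    This means |e_{n+1}| ≈ C|e_n|^1.618.

(b) With |e_n| = 10^(-3) and C = 2.61:
    |e_{n+1}| ≈ 2.61 × (10^(-3))^1.618 = 2.61 × 10^(-4.85)

(a) ≈ 1.618 (golden ratio); (b) |e_{n+1}| ≈ 3.652e-05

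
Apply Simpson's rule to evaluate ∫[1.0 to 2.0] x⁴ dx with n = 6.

f(x) = x⁴
a = 1.0, b = 2.0, n = 6
h = (b - a)/n = 0.166667

Simpson's rule: (h/3)[f(x₀) + 4f(x₁) + 2f(x₂) + ... + f(xₙ)]

x_0 = 1.0000, f(x_0) = 1.000000, coefficient = 1
x_1 = 1.1667, f(x_1) = 1.852623, coefficient = 4
x_2 = 1.3333, f(x_2) = 3.160494, coefficient = 2
x_3 = 1.5000, f(x_3) = 5.062500, coefficient = 4
x_4 = 1.6667, f(x_4) = 7.716049, coefficient = 2
x_5 = 1.8333, f(x_5) = 11.297068, coefficient = 4
x_6 = 2.0000, f(x_6) = 16.000000, coefficient = 1

I ≈ (0.166667/3) × 111.601852 = 6.200103
Exact value: 6.200000
Error: 0.000103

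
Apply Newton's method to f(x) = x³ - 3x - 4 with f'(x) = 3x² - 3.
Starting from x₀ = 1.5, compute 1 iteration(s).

f(x) = x³ - 3x - 4
f'(x) = 3x² - 3
x₀ = 1.5

Newton-Raphson formula: x_{n+1} = x_n - f(x_n)/f'(x_n)

Iteration 1:
  f(1.500000) = -5.125000
  f'(1.500000) = 3.750000
  x_1 = 1.500000 - (-5.125000)/3.750000 = 2.866667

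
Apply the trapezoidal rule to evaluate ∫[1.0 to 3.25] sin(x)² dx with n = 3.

f(x) = sin(x)²
a = 1.0, b = 3.25, n = 3
h = (b - a)/n = 0.750000

Trapezoidal rule: (h/2)[f(x₀) + 2f(x₁) + 2f(x₂) + ... + f(xₙ)]

x_0 = 1.0000, f(x_0) = 0.708073, coefficient = 1
x_1 = 1.7500, f(x_1) = 0.968228, coefficient = 2
x_2 = 2.5000, f(x_2) = 0.358169, coefficient = 2
x_3 = 3.2500, f(x_3) = 0.011706, coefficient = 1

I ≈ (0.750000/2) × 3.372574 = 1.264715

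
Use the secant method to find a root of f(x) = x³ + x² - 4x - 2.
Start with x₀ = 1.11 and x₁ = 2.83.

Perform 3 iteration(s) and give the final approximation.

f(x) = x³ + x² - 4x - 2
x₀ = 1.11, x₁ = 2.83

Secant formula: x_{n+1} = x_n - f(x_n)(x_n - x_{n-1})/(f(x_n) - f(x_{n-1}))

Iteration 1:
  f(1.110000) = -3.840269
  f(2.830000) = 17.354087
  x_2 = 2.830000 - 17.354087×(2.830000 - 1.110000)/(17.354087 - (-3.840269))
       = 1.421652
Iteration 2:
  f(2.830000) = 17.354087
  f(1.421652) = -2.792221
  x_3 = 1.421652 - (-2.792221)×(1.421652 - 2.830000)/(-2.792221 - 17.354087)
       = 1.616845
Iteration 3:
  f(1.421652) = -2.792221
  f(1.616845) = -1.626456
  x_4 = 1.616845 - (-1.626456)×(1.616845 - 1.421652)/(-1.626456 - (-2.792221))
       = 1.889175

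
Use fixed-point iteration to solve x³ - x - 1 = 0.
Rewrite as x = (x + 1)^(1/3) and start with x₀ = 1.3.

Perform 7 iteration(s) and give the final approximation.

Equation: x³ - x - 1 = 0
Fixed-point form: x = (x + 1)^(1/3)
x₀ = 1.3

x_1 = g(1.300000) = 1.320006
x_2 = g(1.320006) = 1.323822
x_3 = g(1.323822) = 1.324548
x_4 = g(1.324548) = 1.324686
x_5 = g(1.324686) = 1.324712
x_6 = g(1.324712) = 1.324717
x_7 = g(1.324717) = 1.324718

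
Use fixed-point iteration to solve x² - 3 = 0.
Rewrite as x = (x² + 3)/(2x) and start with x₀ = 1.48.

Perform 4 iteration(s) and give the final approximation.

Equation: x² - 3 = 0
Fixed-point form: x = (x² + 3)/(2x)
x₀ = 1.48

x_1 = g(1.480000) = 1.753514
x_2 = g(1.753514) = 1.732182
x_3 = g(1.732182) = 1.732051
x_4 = g(1.732051) = 1.732051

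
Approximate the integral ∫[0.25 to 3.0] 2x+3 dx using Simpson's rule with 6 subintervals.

f(x) = 2x+3
a = 0.25, b = 3.0, n = 6
h = (b - a)/n = 0.458333

Simpson's rule: (h/3)[f(x₀) + 4f(x₁) + 2f(x₂) + ... + f(xₙ)]

x_0 = 0.2500, f(x_0) = 3.500000, coefficient = 1
x_1 = 0.7083, f(x_1) = 4.416667, coefficient = 4
x_2 = 1.1667, f(x_2) = 5.333333, coefficient = 2
x_3 = 1.6250, f(x_3) = 6.250000, coefficient = 4
x_4 = 2.0833, f(x_4) = 7.166667, coefficient = 2
x_5 = 2.5417, f(x_5) = 8.083333, coefficient = 4
x_6 = 3.0000, f(x_6) = 9.000000, coefficient = 1

I ≈ (0.458333/3) × 112.500000 = 17.187500
Exact value: 17.187500
Error: 0.000000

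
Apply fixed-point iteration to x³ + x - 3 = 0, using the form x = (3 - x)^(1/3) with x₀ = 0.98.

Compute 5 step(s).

Equation: x³ + x - 3 = 0
Fixed-point form: x = (3 - x)^(1/3)
x₀ = 0.98

x_1 = g(0.980000) = 1.264107
x_2 = g(1.264107) = 1.201824
x_3 = g(1.201824) = 1.216029
x_4 = g(1.216029) = 1.212819
x_5 = g(1.212819) = 1.213546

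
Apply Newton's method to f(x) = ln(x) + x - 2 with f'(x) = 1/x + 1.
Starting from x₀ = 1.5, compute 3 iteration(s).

f(x) = ln(x) + x - 2
f'(x) = 1/x + 1
x₀ = 1.5

Newton-Raphson formula: x_{n+1} = x_n - f(x_n)/f'(x_n)

Iteration 1:
  f(1.500000) = -0.094535
  f'(1.500000) = 1.666667
  x_1 = 1.500000 - (-0.094535)/1.666667 = 1.556721
Iteration 2:
  f(1.556721) = -0.000697
  f'(1.556721) = 1.642376
  x_2 = 1.556721 - (-0.000697)/1.642376 = 1.557146
Iteration 3:
  f(1.557146) = 0.000000
  f'(1.557146) = 1.642201
  x_3 = 1.557146 - 0.000000/1.642201 = 1.557146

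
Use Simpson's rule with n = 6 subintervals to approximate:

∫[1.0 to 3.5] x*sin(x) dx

f(x) = x*sin(x)
a = 1.0, b = 3.5, n = 6
h = (b - a)/n = 0.416667

Simpson's rule: (h/3)[f(x₀) + 4f(x₁) + 2f(x₂) + ... + f(xₙ)]

x_0 = 1.0000, f(x_0) = 0.841471, coefficient = 1
x_1 = 1.4167, f(x_1) = 1.399873, coefficient = 4
x_2 = 1.8333, f(x_2) = 1.770514, coefficient = 2
x_3 = 2.2500, f(x_3) = 1.750665, coefficient = 4
x_4 = 2.6667, f(x_4) = 1.219394, coefficient = 2
x_5 = 3.0833, f(x_5) = 0.179531, coefficient = 4
x_6 = 3.5000, f(x_6) = -1.227741, coefficient = 1

I ≈ (0.416667/3) × 18.913819 = 2.626919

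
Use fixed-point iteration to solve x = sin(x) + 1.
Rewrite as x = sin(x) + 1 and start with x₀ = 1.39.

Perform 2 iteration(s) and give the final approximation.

Equation: x = sin(x) + 1
Fixed-point form: x = sin(x) + 1
x₀ = 1.39

x_1 = g(1.390000) = 1.983701
x_2 = g(1.983701) = 1.915959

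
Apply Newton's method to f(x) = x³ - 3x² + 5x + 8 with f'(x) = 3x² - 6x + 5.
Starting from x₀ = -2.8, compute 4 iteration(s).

f(x) = x³ - 3x² + 5x + 8
f'(x) = 3x² - 6x + 5
x₀ = -2.8

Newton-Raphson formula: x_{n+1} = x_n - f(x_n)/f'(x_n)

Iteration 1:
  f(-2.800000) = -51.472000
  f'(-2.800000) = 45.320000
  x_1 = -2.800000 - (-51.472000)/45.320000 = -1.664254
Iteration 2:
  f(-1.664254) = -13.240052
  f'(-1.664254) = 23.294751
  x_2 = -1.664254 - (-13.240052)/23.294751 = -1.095884
Iteration 3:
  f(-1.095884) = -2.398414
  f'(-1.095884) = 15.178184
  x_3 = -1.095884 - (-2.398414)/15.178184 = -0.937866
Iteration 4:
  f(-0.937866) = -0.153053
  f'(-0.937866) = 13.265979
  x_4 = -0.937866 - (-0.153053)/13.265979 = -0.926329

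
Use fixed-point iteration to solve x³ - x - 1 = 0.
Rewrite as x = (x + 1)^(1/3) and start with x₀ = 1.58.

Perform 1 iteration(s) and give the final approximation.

Equation: x³ - x - 1 = 0
Fixed-point form: x = (x + 1)^(1/3)
x₀ = 1.58

x_1 = g(1.580000) = 1.371534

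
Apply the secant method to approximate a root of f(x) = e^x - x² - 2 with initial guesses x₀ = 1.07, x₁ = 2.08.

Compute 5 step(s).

f(x) = e^x - x² - 2
x₀ = 1.07, x₁ = 2.08

Secant formula: x_{n+1} = x_n - f(x_n)(x_n - x_{n-1})/(f(x_n) - f(x_{n-1}))

Iteration 1:
  f(1.070000) = -0.229521
  f(2.080000) = 1.678069
  x_2 = 2.080000 - 1.678069×(2.080000 - 1.070000)/(1.678069 - (-0.229521))
       = 1.191523
Iteration 2:
  f(2.080000) = 1.678069
  f(1.191523) = -0.127636
  x_3 = 1.191523 - (-0.127636)×(1.191523 - 2.080000)/(-0.127636 - 1.678069)
       = 1.254325
Iteration 3:
  f(1.191523) = -0.127636
  f(1.254325) = -0.067860
  x_4 = 1.254325 - (-0.067860)×(1.254325 - 1.191523)/(-0.067860 - (-0.127636))
       = 1.325620
Iteration 4:
  f(1.254325) = -0.067860
  f(1.325620) = 0.007250
  x_5 = 1.325620 - 0.007250×(1.325620 - 1.254325)/(0.007250 - (-0.067860))
       = 1.318738
Iteration 5:
  f(1.325620) = 0.007250
  f(1.318738) = -0.000370
  x_6 = 1.318738 - (-0.000370)×(1.318738 - 1.325620)/(-0.000370 - 0.007250)
       = 1.319072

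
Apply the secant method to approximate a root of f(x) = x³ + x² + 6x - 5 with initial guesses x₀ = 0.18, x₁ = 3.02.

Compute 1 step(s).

f(x) = x³ + x² + 6x - 5
x₀ = 0.18, x₁ = 3.02

Secant formula: x_{n+1} = x_n - f(x_n)(x_n - x_{n-1})/(f(x_n) - f(x_{n-1}))

Iteration 1:
  f(0.180000) = -3.881768
  f(3.020000) = 49.784008
  x_2 = 3.020000 - 49.784008×(3.020000 - 0.180000)/(49.784008 - (-3.881768))
       = 0.385424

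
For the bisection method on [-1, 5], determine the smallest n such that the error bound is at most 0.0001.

We need (b-a)/2^n ≤ 0.0001
(5 - (-1))/2^n ≤ 0.0001
6/2^n ≤ 0.0001
2^n ≥ 60000
n ≥ log₂(60000) = 15.87
n ≥ 16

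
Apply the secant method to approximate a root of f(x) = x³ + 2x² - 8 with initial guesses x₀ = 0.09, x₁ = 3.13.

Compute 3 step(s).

f(x) = x³ + 2x² - 8
x₀ = 0.09, x₁ = 3.13

Secant formula: x_{n+1} = x_n - f(x_n)(x_n - x_{n-1})/(f(x_n) - f(x_{n-1}))

Iteration 1:
  f(0.090000) = -7.983071
  f(3.130000) = 42.258097
  x_2 = 3.130000 - 42.258097×(3.130000 - 0.090000)/(42.258097 - (-7.983071))
       = 0.573041
Iteration 2:
  f(3.130000) = 42.258097
  f(0.573041) = -7.155076
  x_3 = 0.573041 - (-7.155076)×(0.573041 - 3.130000)/(-7.155076 - 42.258097)
       = 0.943291
Iteration 3:
  f(0.573041) = -7.155076
  f(0.943291) = -5.381066
  x_4 = 0.943291 - (-5.381066)×(0.943291 - 0.573041)/(-5.381066 - (-7.155076))
       = 2.066363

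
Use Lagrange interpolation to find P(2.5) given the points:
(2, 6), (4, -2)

Lagrange interpolation formula:
P(x) = Σ yᵢ × Lᵢ(x)
where Lᵢ(x) = Π_{j≠i} (x - xⱼ)/(xᵢ - xⱼ)

L_0(2.5) = (2.5 - 4)/(2 - 4) = 0.750000
L_1(2.5) = (2.5 - 2)/(4 - 2) = 0.250000

P(2.5) = 6×L_0(2.5) + (-2)×L_1(2.5)
P(2.5) = 4.000000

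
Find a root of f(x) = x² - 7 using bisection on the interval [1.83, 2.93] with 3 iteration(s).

f(x) = x² - 7
Initial interval: [1.83, 2.93]

Iteration 1:
  c_1 = (1.830000 + 2.930000)/2 = 2.380000
  f(c_1) = f(2.380000) = -1.335600
  f(a) × f(c) ≥ 0, new interval: [2.380000, 2.930000]
Iteration 2:
  c_2 = (2.380000 + 2.930000)/2 = 2.655000
  f(c_2) = f(2.655000) = 0.049025
  f(a) × f(c) < 0, new interval: [2.380000, 2.655000]
Iteration 3:
  c_3 = (2.380000 + 2.655000)/2 = 2.517500
  f(c_3) = f(2.517500) = -0.662194
  f(a) × f(c) ≥ 0, new interval: [2.517500, 2.655000]

After 3 iteration(s), the approximation is c_3 = 2.517500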